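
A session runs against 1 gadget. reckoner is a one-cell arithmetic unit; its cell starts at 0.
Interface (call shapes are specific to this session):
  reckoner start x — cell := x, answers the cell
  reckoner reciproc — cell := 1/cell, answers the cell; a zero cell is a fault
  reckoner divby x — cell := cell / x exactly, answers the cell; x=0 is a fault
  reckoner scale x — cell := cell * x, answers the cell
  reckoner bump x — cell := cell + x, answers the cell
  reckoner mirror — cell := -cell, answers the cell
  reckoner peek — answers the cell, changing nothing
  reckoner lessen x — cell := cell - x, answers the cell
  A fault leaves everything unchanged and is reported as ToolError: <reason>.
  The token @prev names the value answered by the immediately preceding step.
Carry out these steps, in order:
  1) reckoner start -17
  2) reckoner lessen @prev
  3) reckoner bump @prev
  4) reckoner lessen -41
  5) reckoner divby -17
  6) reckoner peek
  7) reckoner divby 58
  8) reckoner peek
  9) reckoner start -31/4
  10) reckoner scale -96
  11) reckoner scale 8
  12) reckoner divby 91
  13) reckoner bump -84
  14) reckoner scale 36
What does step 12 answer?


;; 1. reckoner start(x=-17) == -17
;; 2. reckoner lessen(x=@prev) == 0
;; 3. reckoner bump(x=@prev) == 0
;; 4. reckoner lessen(x=-41) == 41
;; 5. reckoner divby(x=-17) == -41/17
;; 6. reckoner peek() == -41/17
;; 7. reckoner divby(x=58) == -41/986
;; 8. reckoner peek() == -41/986
;; 9. reckoner start(x=-31/4) == -31/4
;; 10. reckoner scale(x=-96) == 744
;; 11. reckoner scale(x=8) == 5952
;; 12. reckoner divby(x=91) == 5952/91
;; 13. reckoner bump(x=-84) == -1692/91
;; 14. reckoner scale(x=36) == -60912/91

Answer: 5952/91


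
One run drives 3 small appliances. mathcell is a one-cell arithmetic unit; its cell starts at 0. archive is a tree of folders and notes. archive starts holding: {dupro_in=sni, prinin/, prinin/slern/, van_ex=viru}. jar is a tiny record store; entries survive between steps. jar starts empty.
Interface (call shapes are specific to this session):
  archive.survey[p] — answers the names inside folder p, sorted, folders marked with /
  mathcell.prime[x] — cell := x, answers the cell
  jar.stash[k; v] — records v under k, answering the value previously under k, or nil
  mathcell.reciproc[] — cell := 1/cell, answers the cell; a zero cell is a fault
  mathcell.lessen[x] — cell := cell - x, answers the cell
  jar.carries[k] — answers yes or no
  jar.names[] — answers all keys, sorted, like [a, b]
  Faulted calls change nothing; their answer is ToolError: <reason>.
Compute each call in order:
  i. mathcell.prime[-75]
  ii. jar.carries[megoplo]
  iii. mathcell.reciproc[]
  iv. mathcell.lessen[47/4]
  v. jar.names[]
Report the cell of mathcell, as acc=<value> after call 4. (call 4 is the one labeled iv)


>>> prime x=-75
  -75
>>> carries k=megoplo
  no
>>> reciproc
  -1/75
>>> lessen x=47/4
  -3529/300
>>> names
  []

Answer: acc=-3529/300


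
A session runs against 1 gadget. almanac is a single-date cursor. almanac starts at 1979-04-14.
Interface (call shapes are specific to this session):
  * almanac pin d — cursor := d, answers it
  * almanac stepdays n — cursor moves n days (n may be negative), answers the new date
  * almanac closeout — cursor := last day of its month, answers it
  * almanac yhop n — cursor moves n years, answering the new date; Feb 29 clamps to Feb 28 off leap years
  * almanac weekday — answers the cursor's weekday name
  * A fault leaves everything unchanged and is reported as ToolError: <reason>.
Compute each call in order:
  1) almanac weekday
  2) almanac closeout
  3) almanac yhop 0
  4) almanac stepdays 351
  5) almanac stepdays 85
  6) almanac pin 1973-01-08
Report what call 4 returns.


> almanac weekday
= Saturday
> almanac closeout
= 1979-04-30
> almanac yhop n=0
= 1979-04-30
> almanac stepdays n=351
= 1980-04-15
> almanac stepdays n=85
= 1980-07-09
> almanac pin d=1973-01-08
= 1973-01-08

Answer: 1980-04-15


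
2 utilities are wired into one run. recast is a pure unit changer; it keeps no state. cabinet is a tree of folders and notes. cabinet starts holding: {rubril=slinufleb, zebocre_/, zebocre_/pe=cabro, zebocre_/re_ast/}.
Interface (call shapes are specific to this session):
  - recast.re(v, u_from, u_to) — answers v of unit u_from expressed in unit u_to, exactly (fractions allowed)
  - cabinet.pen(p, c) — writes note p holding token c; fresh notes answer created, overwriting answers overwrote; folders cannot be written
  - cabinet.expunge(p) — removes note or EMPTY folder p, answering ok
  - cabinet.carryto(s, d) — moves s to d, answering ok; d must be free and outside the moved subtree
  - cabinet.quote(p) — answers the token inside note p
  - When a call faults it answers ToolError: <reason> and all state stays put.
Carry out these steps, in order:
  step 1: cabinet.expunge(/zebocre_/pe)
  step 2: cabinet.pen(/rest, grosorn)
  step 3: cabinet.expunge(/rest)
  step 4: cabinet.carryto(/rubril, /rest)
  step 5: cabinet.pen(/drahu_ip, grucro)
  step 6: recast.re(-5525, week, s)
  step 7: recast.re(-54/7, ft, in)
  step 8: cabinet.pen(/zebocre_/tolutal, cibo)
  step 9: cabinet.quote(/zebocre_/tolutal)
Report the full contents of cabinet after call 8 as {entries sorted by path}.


Answer: {drahu_ip=grucro, rest=slinufleb, zebocre_/, zebocre_/re_ast/, zebocre_/tolutal=cibo}

Derivation:
Act: cabinet.expunge[/zebocre_/pe]
Obs: ok
Act: cabinet.pen[/rest; grosorn]
Obs: created
Act: cabinet.expunge[/rest]
Obs: ok
Act: cabinet.carryto[/rubril; /rest]
Obs: ok
Act: cabinet.pen[/drahu_ip; grucro]
Obs: created
Act: recast.re[-5525; week; s]
Obs: -3341520000
Act: recast.re[-54/7; ft; in]
Obs: -648/7
Act: cabinet.pen[/zebocre_/tolutal; cibo]
Obs: created
Act: cabinet.quote[/zebocre_/tolutal]
Obs: cibo


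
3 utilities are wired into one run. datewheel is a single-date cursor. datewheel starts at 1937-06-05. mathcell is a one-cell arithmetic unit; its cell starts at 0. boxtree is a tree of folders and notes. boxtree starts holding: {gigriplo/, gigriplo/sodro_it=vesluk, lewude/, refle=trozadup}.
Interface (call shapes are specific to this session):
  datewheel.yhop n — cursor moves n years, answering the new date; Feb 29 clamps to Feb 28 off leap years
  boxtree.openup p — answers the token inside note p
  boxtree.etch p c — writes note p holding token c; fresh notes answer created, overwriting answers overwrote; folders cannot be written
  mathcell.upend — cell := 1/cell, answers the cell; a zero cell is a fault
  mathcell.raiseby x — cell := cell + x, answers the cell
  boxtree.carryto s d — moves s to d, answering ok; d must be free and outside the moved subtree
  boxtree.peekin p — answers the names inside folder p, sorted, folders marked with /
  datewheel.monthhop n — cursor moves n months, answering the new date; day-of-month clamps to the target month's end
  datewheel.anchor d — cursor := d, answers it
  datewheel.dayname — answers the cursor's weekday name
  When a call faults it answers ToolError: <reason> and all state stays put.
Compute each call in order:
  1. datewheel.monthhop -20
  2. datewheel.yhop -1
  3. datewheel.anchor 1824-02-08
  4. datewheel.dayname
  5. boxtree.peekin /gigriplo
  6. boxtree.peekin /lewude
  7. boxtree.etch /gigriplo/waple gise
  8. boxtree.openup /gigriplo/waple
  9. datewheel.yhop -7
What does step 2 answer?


Answer: 1934-10-05

Derivation:
CALL monthhop[n→-20]
RET  1935-10-05
CALL yhop[n→-1]
RET  1934-10-05
CALL anchor[d→1824-02-08]
RET  1824-02-08
CALL dayname[]
RET  Sunday
CALL peekin[p→/gigriplo]
RET  [sodro_it]
CALL peekin[p→/lewude]
RET  []
CALL etch[p→/gigriplo/waple; c→gise]
RET  created
CALL openup[p→/gigriplo/waple]
RET  gise
CALL yhop[n→-7]
RET  1817-02-08


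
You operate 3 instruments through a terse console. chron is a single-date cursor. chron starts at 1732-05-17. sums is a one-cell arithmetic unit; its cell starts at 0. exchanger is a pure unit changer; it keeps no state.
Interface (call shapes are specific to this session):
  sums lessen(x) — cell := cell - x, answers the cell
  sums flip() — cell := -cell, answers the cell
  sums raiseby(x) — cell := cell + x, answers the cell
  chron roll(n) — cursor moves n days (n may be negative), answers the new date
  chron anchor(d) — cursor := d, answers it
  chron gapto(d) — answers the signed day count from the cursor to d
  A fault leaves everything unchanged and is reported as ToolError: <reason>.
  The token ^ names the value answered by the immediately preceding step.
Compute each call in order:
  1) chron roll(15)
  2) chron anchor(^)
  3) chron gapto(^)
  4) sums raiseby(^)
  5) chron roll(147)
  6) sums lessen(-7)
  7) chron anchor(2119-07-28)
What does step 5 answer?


// 1. chron roll(15) => 1732-06-01
// 2. chron anchor(^) => 1732-06-01
// 3. chron gapto(^) => 0
// 4. sums raiseby(^) => 0
// 5. chron roll(147) => 1732-10-26
// 6. sums lessen(-7) => 7
// 7. chron anchor(2119-07-28) => 2119-07-28

Answer: 1732-10-26


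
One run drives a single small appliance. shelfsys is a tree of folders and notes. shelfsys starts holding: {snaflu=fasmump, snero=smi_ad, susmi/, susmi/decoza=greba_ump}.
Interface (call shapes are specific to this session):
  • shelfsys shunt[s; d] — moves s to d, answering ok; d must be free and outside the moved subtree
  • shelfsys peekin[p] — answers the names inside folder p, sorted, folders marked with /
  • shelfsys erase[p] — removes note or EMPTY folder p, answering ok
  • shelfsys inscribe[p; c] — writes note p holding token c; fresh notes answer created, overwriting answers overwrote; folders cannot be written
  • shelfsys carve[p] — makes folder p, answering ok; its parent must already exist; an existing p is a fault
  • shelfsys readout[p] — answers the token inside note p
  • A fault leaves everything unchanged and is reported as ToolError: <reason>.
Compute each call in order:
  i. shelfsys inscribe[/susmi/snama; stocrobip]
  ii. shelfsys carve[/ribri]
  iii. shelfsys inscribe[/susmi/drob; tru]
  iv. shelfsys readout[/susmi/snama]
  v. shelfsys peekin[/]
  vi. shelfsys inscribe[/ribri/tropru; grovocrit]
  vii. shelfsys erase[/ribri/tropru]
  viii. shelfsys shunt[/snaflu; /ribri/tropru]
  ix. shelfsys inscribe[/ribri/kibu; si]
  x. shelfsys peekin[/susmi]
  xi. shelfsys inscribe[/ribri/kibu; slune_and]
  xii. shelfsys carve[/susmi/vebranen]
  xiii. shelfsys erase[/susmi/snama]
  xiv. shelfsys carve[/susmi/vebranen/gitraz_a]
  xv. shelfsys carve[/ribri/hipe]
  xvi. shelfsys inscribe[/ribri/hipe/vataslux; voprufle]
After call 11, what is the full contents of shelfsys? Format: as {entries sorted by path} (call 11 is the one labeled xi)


Answer: {ribri/, ribri/kibu=slune_and, ribri/tropru=fasmump, snero=smi_ad, susmi/, susmi/decoza=greba_ump, susmi/drob=tru, susmi/snama=stocrobip}

Derivation:
! shelfsys inscribe(/susmi/snama, stocrobip) -> created
! shelfsys carve(/ribri) -> ok
! shelfsys inscribe(/susmi/drob, tru) -> created
! shelfsys readout(/susmi/snama) -> stocrobip
! shelfsys peekin(/) -> [ribri/, snaflu, snero, susmi/]
! shelfsys inscribe(/ribri/tropru, grovocrit) -> created
! shelfsys erase(/ribri/tropru) -> ok
! shelfsys shunt(/snaflu, /ribri/tropru) -> ok
! shelfsys inscribe(/ribri/kibu, si) -> created
! shelfsys peekin(/susmi) -> [decoza, drob, snama]
! shelfsys inscribe(/ribri/kibu, slune_and) -> overwrote
! shelfsys carve(/susmi/vebranen) -> ok
! shelfsys erase(/susmi/snama) -> ok
! shelfsys carve(/susmi/vebranen/gitraz_a) -> ok
! shelfsys carve(/ribri/hipe) -> ok
! shelfsys inscribe(/ribri/hipe/vataslux, voprufle) -> created


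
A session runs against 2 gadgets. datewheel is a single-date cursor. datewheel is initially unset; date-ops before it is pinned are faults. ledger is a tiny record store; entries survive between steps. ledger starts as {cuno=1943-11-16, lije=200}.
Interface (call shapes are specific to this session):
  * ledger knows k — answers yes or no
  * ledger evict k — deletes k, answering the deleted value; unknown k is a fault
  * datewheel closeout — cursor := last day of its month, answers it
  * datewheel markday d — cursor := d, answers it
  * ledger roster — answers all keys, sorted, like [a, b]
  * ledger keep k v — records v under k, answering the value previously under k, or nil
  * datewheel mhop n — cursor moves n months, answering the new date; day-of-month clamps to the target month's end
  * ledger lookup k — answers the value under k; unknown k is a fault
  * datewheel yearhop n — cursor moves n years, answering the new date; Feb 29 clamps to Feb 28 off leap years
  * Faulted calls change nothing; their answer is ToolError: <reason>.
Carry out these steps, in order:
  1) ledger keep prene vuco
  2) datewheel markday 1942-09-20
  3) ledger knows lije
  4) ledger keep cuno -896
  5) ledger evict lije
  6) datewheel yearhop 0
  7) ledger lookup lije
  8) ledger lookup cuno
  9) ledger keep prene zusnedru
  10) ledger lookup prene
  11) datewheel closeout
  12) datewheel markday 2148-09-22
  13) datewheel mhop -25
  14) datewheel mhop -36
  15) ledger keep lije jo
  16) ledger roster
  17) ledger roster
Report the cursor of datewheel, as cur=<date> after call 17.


Invoking ledger keep passing k=prene, v=vuco, and get nil.
Next I call datewheel markday passing d=1942-09-20, and observe 1942-09-20.
Invoking ledger knows passing k=lije, giving yes.
I call ledger keep passing k=cuno, v=-896, → 1943-11-16.
Next I call ledger evict passing k=lije, yielding 200.
I try datewheel yearhop passing n=0, and see 1942-09-20.
Invoking ledger lookup passing k=lije, and observe ToolError: no such key lije.
I invoke ledger lookup passing k=cuno, yielding -896.
Then ledger keep passing k=prene, v=zusnedru, — result: vuco.
Using ledger lookup passing k=prene, giving zusnedru.
I invoke datewheel closeout(): 1942-09-30.
I use datewheel markday passing d=2148-09-22, giving 2148-09-22.
I invoke datewheel mhop passing n=-25, and get 2146-08-22.
I invoke datewheel mhop passing n=-36, — result: 2143-08-22.
Using ledger keep passing k=lije, v=jo, and observe nil.
I use ledger roster(), and observe [cuno, lije, prene].
I run ledger roster(), — result: [cuno, lije, prene].

Answer: cur=2143-08-22


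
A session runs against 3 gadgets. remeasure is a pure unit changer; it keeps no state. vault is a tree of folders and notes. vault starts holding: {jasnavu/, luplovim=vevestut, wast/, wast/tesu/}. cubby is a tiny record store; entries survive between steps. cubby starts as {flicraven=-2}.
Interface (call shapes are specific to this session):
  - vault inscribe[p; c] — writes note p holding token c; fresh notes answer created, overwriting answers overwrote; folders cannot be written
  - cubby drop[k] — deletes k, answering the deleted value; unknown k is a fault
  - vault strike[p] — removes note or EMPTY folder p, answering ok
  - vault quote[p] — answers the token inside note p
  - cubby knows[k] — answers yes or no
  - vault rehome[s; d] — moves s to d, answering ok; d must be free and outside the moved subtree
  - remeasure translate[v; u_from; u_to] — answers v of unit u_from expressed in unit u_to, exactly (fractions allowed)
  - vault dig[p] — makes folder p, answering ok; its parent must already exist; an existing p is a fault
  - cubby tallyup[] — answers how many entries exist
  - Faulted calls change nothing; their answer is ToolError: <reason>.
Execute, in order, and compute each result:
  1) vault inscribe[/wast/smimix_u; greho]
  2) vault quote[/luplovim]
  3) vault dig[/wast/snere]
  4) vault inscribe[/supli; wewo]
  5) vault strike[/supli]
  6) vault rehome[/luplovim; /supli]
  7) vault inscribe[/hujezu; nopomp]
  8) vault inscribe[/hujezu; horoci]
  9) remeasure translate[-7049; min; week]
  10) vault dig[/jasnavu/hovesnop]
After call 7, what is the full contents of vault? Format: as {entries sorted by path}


Answer: {hujezu=nopomp, jasnavu/, supli=vevestut, wast/, wast/smimix_u=greho, wast/snere/, wast/tesu/}

Derivation:
// vault inscribe(p=/wast/smimix_u, c=greho) == created
// vault quote(p=/luplovim) == vevestut
// vault dig(p=/wast/snere) == ok
// vault inscribe(p=/supli, c=wewo) == created
// vault strike(p=/supli) == ok
// vault rehome(s=/luplovim, d=/supli) == ok
// vault inscribe(p=/hujezu, c=nopomp) == created
// vault inscribe(p=/hujezu, c=horoci) == overwrote
// remeasure translate(v=-7049, u_from=min, u_to=week) == -1007/1440
// vault dig(p=/jasnavu/hovesnop) == ok


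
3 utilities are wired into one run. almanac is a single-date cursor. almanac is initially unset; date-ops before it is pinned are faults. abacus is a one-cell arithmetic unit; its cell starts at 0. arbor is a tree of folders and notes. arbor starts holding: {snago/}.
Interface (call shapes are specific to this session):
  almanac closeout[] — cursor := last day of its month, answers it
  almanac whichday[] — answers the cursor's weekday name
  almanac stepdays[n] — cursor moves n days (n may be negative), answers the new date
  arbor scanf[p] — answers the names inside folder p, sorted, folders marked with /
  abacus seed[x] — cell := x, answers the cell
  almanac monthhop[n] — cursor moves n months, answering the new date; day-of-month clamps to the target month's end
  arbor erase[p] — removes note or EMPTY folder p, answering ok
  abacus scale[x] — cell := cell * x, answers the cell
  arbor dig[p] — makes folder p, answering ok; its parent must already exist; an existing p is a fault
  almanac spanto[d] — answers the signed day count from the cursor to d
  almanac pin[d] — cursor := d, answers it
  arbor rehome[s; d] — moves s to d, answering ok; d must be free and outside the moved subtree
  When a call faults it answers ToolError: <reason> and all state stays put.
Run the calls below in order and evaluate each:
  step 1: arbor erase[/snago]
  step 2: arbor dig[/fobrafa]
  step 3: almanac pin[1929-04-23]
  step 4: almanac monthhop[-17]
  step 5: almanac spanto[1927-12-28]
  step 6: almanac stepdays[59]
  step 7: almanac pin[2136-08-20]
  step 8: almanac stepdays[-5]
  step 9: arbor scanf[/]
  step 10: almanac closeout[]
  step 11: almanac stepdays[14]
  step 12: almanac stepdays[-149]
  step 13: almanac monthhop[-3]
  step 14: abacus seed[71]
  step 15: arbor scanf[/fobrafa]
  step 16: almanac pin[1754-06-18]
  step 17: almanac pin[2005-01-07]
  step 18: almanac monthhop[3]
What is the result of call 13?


>> arbor erase(p: /snago)
<< ok
>> arbor dig(p: /fobrafa)
<< ok
>> almanac pin(d: 1929-04-23)
<< 1929-04-23
>> almanac monthhop(n: -17)
<< 1927-11-23
>> almanac spanto(d: 1927-12-28)
<< 35
>> almanac stepdays(n: 59)
<< 1928-01-21
>> almanac pin(d: 2136-08-20)
<< 2136-08-20
>> almanac stepdays(n: -5)
<< 2136-08-15
>> arbor scanf(p: /)
<< [fobrafa/]
>> almanac closeout()
<< 2136-08-31
>> almanac stepdays(n: 14)
<< 2136-09-14
>> almanac stepdays(n: -149)
<< 2136-04-18
>> almanac monthhop(n: -3)
<< 2136-01-18
>> abacus seed(x: 71)
<< 71
>> arbor scanf(p: /fobrafa)
<< []
>> almanac pin(d: 1754-06-18)
<< 1754-06-18
>> almanac pin(d: 2005-01-07)
<< 2005-01-07
>> almanac monthhop(n: 3)
<< 2005-04-07

Answer: 2136-01-18


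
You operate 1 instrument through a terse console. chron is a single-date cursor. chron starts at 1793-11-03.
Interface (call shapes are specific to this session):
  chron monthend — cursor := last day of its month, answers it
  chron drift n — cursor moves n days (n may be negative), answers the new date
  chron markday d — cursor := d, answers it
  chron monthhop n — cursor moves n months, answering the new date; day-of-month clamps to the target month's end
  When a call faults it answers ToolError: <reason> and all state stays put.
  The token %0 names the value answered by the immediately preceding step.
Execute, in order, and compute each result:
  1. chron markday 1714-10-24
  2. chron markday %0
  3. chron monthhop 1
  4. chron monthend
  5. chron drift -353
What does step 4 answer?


% chron markday(d: 1714-10-24) -> 1714-10-24
% chron markday(d: %0) -> 1714-10-24
% chron monthhop(n: 1) -> 1714-11-24
% chron monthend() -> 1714-11-30
% chron drift(n: -353) -> 1713-12-12

Answer: 1714-11-30


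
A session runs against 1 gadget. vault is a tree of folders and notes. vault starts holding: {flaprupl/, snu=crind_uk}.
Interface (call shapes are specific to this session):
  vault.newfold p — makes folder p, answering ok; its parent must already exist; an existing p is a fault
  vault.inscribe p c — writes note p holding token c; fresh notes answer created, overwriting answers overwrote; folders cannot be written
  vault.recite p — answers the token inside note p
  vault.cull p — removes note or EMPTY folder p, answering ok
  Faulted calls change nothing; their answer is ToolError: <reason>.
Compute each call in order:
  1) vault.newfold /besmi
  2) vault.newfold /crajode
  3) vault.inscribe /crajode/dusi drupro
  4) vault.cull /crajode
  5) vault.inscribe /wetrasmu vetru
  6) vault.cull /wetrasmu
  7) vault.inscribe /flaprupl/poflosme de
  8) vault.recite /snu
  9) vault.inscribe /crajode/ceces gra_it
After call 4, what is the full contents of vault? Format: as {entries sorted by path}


Answer: {besmi/, crajode/, crajode/dusi=drupro, flaprupl/, snu=crind_uk}

Derivation:
Invoking vault.newfold with p: /besmi, which returns ok.
I invoke vault.newfold with p: /crajode, yielding ok.
Now I run vault.inscribe with p: /crajode/dusi, c: drupro, → created.
I run vault.cull with p: /crajode, giving ToolError: not empty.
I invoke vault.inscribe with p: /wetrasmu, c: vetru: created.
Next I call vault.cull with p: /wetrasmu, and get ok.
I use vault.inscribe with p: /flaprupl/poflosme, c: de, → created.
I call vault.recite with p: /snu: crind_uk.
Invoking vault.inscribe with p: /crajode/ceces, c: gra_it, → created.


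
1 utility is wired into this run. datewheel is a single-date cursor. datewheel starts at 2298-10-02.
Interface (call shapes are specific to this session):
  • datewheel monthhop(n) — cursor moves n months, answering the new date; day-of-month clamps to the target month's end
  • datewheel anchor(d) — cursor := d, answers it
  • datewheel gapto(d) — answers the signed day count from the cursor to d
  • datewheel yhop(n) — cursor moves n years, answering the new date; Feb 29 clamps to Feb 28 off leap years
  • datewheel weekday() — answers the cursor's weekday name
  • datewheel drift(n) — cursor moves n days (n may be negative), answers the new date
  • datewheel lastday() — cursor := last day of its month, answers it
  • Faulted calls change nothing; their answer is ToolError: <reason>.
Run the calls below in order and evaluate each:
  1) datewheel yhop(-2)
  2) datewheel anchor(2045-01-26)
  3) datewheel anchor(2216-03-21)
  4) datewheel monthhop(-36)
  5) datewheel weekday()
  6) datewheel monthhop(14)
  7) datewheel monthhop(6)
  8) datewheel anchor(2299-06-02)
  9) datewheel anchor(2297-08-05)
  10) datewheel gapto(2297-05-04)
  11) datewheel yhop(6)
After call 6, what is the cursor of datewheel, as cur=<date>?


Do: datewheel yhop[n='-2']
See: 2296-10-02
Do: datewheel anchor[d='2045-01-26']
See: 2045-01-26
Do: datewheel anchor[d='2216-03-21']
See: 2216-03-21
Do: datewheel monthhop[n='-36']
See: 2213-03-21
Do: datewheel weekday[]
See: Sunday
Do: datewheel monthhop[n='14']
See: 2214-05-21
Do: datewheel monthhop[n='6']
See: 2214-11-21
Do: datewheel anchor[d='2299-06-02']
See: 2299-06-02
Do: datewheel anchor[d='2297-08-05']
See: 2297-08-05
Do: datewheel gapto[d='2297-05-04']
See: -93
Do: datewheel yhop[n='6']
See: 2303-08-05

Answer: cur=2214-05-21


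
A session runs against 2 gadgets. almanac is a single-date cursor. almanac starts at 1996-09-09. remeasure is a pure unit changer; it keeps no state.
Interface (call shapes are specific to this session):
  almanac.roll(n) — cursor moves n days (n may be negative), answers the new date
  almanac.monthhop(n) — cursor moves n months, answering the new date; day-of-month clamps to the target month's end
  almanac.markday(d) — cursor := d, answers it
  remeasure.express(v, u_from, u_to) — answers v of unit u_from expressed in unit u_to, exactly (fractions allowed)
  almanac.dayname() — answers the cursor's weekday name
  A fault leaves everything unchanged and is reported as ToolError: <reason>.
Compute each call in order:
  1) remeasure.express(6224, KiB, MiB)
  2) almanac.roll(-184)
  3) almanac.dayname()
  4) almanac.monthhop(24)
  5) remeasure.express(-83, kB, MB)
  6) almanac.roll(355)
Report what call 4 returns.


Answer: 1998-03-09

Derivation:
Act: remeasure.express[v→6224; u_from→KiB; u_to→MiB]
Obs: 389/64
Act: almanac.roll[n→-184]
Obs: 1996-03-09
Act: almanac.dayname[]
Obs: Saturday
Act: almanac.monthhop[n→24]
Obs: 1998-03-09
Act: remeasure.express[v→-83; u_from→kB; u_to→MB]
Obs: -83/1000
Act: almanac.roll[n→355]
Obs: 1999-02-27


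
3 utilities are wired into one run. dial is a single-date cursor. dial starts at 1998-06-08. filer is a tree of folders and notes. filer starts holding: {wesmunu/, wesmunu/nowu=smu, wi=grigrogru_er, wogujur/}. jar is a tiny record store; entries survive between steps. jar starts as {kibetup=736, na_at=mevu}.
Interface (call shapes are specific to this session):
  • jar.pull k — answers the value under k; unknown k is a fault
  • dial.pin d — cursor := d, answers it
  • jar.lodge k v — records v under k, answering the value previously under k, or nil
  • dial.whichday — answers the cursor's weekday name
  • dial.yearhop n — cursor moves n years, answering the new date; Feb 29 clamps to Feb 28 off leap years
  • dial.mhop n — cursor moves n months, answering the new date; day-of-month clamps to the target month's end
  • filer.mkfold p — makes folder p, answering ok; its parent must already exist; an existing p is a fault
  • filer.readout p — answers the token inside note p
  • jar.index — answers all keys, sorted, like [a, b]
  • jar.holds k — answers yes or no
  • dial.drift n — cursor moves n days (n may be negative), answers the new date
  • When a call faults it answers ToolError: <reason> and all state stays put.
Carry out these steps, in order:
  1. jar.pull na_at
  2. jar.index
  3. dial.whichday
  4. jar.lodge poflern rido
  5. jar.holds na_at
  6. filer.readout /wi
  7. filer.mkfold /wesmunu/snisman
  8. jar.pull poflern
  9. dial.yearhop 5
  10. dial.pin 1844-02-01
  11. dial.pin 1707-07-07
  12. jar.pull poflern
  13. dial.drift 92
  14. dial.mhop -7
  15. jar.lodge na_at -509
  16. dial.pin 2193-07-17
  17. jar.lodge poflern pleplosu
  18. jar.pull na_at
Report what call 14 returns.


~$ jar.pull na_at
= mevu
~$ jar.index
= [kibetup, na_at]
~$ dial.whichday
= Monday
~$ jar.lodge poflern rido
= nil
~$ jar.holds na_at
= yes
~$ filer.readout /wi
= grigrogru_er
~$ filer.mkfold /wesmunu/snisman
= ok
~$ jar.pull poflern
= rido
~$ dial.yearhop 5
= 2003-06-08
~$ dial.pin 1844-02-01
= 1844-02-01
~$ dial.pin 1707-07-07
= 1707-07-07
~$ jar.pull poflern
= rido
~$ dial.drift 92
= 1707-10-07
~$ dial.mhop -7
= 1707-03-07
~$ jar.lodge na_at -509
= mevu
~$ dial.pin 2193-07-17
= 2193-07-17
~$ jar.lodge poflern pleplosu
= rido
~$ jar.pull na_at
= -509

Answer: 1707-03-07


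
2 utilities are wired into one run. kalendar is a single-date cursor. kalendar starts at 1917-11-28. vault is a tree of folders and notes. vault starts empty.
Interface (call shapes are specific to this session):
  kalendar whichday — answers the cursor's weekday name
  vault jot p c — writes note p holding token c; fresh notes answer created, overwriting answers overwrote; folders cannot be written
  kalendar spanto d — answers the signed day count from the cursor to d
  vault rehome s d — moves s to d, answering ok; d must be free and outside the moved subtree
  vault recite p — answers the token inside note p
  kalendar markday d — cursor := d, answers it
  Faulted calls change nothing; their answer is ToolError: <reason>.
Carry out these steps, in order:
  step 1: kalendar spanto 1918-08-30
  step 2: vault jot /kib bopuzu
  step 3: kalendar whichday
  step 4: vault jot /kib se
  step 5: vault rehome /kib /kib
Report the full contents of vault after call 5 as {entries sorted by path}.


Answer: {kib=se}

Derivation:
>> kalendar spanto(d→1918-08-30)
<< 275
>> vault jot(p→/kib, c→bopuzu)
<< created
>> kalendar whichday()
<< Wednesday
>> vault jot(p→/kib, c→se)
<< overwrote
>> vault rehome(s→/kib, d→/kib)
<< ToolError: exists


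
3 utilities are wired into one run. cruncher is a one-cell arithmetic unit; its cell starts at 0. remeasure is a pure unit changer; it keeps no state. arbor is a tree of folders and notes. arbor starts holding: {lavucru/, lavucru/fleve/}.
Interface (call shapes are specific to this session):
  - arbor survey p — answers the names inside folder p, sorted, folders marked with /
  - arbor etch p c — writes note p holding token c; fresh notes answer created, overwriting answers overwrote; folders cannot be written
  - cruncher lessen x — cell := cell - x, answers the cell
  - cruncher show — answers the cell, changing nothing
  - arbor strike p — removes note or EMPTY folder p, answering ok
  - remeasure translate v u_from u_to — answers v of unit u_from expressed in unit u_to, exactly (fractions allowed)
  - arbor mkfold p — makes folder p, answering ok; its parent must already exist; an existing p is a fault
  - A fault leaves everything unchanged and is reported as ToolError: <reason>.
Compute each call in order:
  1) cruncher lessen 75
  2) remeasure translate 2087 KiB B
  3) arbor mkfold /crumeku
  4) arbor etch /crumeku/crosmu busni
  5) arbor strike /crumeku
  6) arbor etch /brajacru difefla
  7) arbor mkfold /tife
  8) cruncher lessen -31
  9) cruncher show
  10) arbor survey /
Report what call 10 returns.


Answer: [brajacru, crumeku/, lavucru/, tife/]

Derivation:
$ cruncher lessen x→75
:: -75
$ remeasure translate v→2087 u_from→KiB u_to→B
:: 2137088
$ arbor mkfold p→/crumeku
:: ok
$ arbor etch p→/crumeku/crosmu c→busni
:: created
$ arbor strike p→/crumeku
:: ToolError: not empty
$ arbor etch p→/brajacru c→difefla
:: created
$ arbor mkfold p→/tife
:: ok
$ cruncher lessen x→-31
:: -44
$ cruncher show
:: -44
$ arbor survey p→/
:: [brajacru, crumeku/, lavucru/, tife/]


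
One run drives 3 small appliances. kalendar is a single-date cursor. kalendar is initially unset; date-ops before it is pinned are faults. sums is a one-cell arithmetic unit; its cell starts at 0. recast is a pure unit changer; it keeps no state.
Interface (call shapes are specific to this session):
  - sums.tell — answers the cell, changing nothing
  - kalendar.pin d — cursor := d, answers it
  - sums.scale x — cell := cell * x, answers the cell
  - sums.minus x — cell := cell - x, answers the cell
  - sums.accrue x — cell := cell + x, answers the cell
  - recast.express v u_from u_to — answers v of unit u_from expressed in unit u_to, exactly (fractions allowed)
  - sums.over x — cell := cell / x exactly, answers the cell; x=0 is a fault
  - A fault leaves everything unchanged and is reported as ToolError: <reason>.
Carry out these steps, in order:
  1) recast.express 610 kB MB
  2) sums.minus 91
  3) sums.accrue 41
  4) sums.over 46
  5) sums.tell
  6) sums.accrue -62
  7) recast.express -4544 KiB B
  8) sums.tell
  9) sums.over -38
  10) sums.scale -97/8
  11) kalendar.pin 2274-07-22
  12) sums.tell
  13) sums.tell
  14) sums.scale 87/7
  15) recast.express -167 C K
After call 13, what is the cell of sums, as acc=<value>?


Answer: acc=-140747/6992

Derivation:
;; 1. recast.express(v='610', u_from='kB', u_to='MB') -> 61/100
;; 2. sums.minus(x='91') -> -91
;; 3. sums.accrue(x='41') -> -50
;; 4. sums.over(x='46') -> -25/23
;; 5. sums.tell() -> -25/23
;; 6. sums.accrue(x='-62') -> -1451/23
;; 7. recast.express(v='-4544', u_from='KiB', u_to='B') -> -4653056
;; 8. sums.tell() -> -1451/23
;; 9. sums.over(x='-38') -> 1451/874
;; 10. sums.scale(x='-97/8') -> -140747/6992
;; 11. kalendar.pin(d='2274-07-22') -> 2274-07-22
;; 12. sums.tell() -> -140747/6992
;; 13. sums.tell() -> -140747/6992
;; 14. sums.scale(x='87/7') -> -12244989/48944
;; 15. recast.express(v='-167', u_from='C', u_to='K') -> 2123/20


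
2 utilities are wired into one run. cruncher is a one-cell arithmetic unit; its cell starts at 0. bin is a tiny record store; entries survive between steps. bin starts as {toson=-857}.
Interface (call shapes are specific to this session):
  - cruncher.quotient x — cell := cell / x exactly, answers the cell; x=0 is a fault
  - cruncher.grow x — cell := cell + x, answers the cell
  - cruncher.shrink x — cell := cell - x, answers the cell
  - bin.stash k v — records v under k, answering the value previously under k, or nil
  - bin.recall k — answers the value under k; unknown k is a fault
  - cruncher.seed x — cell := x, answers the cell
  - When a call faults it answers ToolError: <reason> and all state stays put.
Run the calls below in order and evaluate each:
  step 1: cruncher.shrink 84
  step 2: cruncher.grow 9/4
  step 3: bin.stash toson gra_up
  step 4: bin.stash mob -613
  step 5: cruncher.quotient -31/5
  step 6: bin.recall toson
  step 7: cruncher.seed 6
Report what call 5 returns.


I use cruncher.shrink on x: 84, → -84.
Now I run cruncher.grow on x: 9/4, and get -327/4.
Then bin.stash on k: toson, v: gra_up, → -857.
Then bin.stash on k: mob, v: -613, which returns nil.
Invoking cruncher.quotient on x: -31/5, → 1635/124.
I run bin.recall on k: toson, which returns gra_up.
Invoking cruncher.seed on x: 6, and observe 6.

Answer: 1635/124


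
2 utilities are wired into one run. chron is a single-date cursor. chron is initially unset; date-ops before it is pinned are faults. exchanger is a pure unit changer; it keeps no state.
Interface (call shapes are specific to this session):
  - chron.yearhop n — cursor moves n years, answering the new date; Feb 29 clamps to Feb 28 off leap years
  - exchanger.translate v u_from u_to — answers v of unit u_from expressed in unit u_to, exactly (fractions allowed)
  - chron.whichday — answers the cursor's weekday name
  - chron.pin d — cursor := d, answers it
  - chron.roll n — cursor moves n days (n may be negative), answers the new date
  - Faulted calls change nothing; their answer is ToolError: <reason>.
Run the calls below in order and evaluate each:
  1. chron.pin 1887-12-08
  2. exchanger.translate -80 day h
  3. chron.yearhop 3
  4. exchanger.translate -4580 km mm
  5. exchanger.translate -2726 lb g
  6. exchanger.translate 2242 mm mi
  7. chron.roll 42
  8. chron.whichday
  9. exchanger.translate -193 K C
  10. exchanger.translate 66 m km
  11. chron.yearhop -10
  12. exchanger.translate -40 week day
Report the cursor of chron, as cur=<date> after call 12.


==> pin(1887-12-08)
<== 1887-12-08
==> translate(-80, day, h)
<== -1920
==> yearhop(3)
<== 1890-12-08
==> translate(-4580, km, mm)
<== -4580000000
==> translate(-2726, lb, g)
<== -61824640031/50000
==> translate(2242, mm, mi)
<== 1121/804672
==> roll(42)
<== 1891-01-19
==> whichday()
<== Monday
==> translate(-193, K, C)
<== -9323/20
==> translate(66, m, km)
<== 33/500
==> yearhop(-10)
<== 1881-01-19
==> translate(-40, week, day)
<== -280

Answer: cur=1881-01-19


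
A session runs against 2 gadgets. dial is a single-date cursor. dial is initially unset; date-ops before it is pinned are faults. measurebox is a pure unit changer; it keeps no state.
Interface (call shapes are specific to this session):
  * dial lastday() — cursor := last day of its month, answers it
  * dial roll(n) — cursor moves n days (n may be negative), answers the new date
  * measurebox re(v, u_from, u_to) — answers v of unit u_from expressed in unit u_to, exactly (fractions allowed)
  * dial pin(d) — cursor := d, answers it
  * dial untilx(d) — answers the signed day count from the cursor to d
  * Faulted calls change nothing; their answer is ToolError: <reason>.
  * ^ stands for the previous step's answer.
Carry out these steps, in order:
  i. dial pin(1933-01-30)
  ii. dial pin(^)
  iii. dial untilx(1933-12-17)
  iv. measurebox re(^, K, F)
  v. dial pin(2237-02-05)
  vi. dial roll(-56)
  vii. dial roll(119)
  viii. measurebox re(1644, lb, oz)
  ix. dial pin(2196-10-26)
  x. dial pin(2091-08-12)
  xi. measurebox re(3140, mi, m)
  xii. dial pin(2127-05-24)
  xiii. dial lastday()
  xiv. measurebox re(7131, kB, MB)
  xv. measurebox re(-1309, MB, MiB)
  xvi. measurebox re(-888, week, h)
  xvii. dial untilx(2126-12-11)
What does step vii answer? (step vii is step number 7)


Act: dial pin[d: 1933-01-30]
Obs: 1933-01-30
Act: dial pin[d: ^]
Obs: 1933-01-30
Act: dial untilx[d: 1933-12-17]
Obs: 321
Act: measurebox re[v: ^; u_from: K; u_to: F]
Obs: 11813/100
Act: dial pin[d: 2237-02-05]
Obs: 2237-02-05
Act: dial roll[n: -56]
Obs: 2236-12-11
Act: dial roll[n: 119]
Obs: 2237-04-09
Act: measurebox re[v: 1644; u_from: lb; u_to: oz]
Obs: 26304
Act: dial pin[d: 2196-10-26]
Obs: 2196-10-26
Act: dial pin[d: 2091-08-12]
Obs: 2091-08-12
Act: measurebox re[v: 3140; u_from: mi; u_to: m]
Obs: 126333504/25
Act: dial pin[d: 2127-05-24]
Obs: 2127-05-24
Act: dial lastday[]
Obs: 2127-05-31
Act: measurebox re[v: 7131; u_from: kB; u_to: MB]
Obs: 7131/1000
Act: measurebox re[v: -1309; u_from: MB; u_to: MiB]
Obs: -20453125/16384
Act: measurebox re[v: -888; u_from: week; u_to: h]
Obs: -149184
Act: dial untilx[d: 2126-12-11]
Obs: -171

Answer: 2237-04-09


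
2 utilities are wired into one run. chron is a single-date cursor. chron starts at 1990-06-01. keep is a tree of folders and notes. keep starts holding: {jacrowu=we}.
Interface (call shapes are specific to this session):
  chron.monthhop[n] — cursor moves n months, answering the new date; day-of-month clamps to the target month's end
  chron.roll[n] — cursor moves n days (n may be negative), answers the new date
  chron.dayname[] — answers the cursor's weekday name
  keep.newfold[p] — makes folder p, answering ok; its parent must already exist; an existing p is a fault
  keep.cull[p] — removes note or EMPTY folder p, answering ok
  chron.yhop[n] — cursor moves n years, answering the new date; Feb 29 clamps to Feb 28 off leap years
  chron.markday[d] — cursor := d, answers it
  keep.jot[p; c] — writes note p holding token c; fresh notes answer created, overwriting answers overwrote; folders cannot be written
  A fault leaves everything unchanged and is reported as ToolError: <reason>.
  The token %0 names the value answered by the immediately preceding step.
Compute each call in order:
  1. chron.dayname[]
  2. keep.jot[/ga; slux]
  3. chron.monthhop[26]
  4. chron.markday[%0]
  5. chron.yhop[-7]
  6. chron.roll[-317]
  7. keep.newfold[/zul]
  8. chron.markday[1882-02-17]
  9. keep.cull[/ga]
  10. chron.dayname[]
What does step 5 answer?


Answer: 1985-08-01

Derivation:
-> chron.dayname()
<- Friday
-> keep.jot(p→/ga, c→slux)
<- created
-> chron.monthhop(n→26)
<- 1992-08-01
-> chron.markday(d→%0)
<- 1992-08-01
-> chron.yhop(n→-7)
<- 1985-08-01
-> chron.roll(n→-317)
<- 1984-09-18
-> keep.newfold(p→/zul)
<- ok
-> chron.markday(d→1882-02-17)
<- 1882-02-17
-> keep.cull(p→/ga)
<- ok
-> chron.dayname()
<- Friday


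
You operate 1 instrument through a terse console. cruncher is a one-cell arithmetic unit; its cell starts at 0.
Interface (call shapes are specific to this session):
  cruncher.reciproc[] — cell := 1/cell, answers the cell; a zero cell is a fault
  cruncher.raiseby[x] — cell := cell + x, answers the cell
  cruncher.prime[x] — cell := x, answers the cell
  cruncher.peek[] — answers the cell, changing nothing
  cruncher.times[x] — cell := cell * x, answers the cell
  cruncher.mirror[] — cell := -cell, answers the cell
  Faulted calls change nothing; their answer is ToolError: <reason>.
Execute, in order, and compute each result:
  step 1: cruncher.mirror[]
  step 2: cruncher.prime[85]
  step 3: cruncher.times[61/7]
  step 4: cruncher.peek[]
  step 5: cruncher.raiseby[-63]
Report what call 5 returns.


Answer: 4744/7

Derivation:
Act: mirror[]
Obs: 0
Act: prime[x='85']
Obs: 85
Act: times[x='61/7']
Obs: 5185/7
Act: peek[]
Obs: 5185/7
Act: raiseby[x='-63']
Obs: 4744/7


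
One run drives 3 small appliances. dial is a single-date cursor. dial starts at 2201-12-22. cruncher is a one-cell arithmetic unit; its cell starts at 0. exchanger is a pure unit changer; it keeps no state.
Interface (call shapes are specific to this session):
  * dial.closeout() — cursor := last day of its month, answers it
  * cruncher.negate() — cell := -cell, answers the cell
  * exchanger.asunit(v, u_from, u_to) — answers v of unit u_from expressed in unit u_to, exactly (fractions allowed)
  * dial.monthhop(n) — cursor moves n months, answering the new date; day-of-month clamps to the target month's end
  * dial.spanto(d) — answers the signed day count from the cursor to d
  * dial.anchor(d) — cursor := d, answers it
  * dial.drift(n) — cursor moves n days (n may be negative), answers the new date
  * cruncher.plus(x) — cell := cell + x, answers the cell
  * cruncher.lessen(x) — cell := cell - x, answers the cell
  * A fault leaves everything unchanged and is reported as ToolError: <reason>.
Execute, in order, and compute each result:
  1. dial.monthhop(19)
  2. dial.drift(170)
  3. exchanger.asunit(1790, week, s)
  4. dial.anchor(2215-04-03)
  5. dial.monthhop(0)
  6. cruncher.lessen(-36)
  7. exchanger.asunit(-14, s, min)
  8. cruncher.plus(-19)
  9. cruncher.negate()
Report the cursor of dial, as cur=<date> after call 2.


·→ dial.monthhop(n=19)
·← 2203-07-22
·→ dial.drift(n=170)
·← 2204-01-08
·→ exchanger.asunit(v=1790, u_from=week, u_to=s)
·← 1082592000
·→ dial.anchor(d=2215-04-03)
·← 2215-04-03
·→ dial.monthhop(n=0)
·← 2215-04-03
·→ cruncher.lessen(x=-36)
·← 36
·→ exchanger.asunit(v=-14, u_from=s, u_to=min)
·← -7/30
·→ cruncher.plus(x=-19)
·← 17
·→ cruncher.negate()
·← -17

Answer: cur=2204-01-08
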